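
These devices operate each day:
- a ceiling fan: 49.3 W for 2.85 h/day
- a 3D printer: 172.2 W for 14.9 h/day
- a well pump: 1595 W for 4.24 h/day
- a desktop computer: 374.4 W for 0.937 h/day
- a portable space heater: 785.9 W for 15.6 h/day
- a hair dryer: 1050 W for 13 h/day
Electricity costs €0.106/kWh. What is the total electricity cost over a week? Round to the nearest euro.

ceiling fan: 49.3 W × 2.85 h × 7 d = 984 Wh = 0.9835 kWh
3D printer: 172.2 W × 14.9 h × 7 d = 17,960 Wh = 17.96 kWh
well pump: 1595 W × 4.24 h × 7 d = 47,340 Wh = 47.34 kWh
desktop computer: 374.4 W × 0.937 h × 7 d = 2,456 Wh = 2.456 kWh
portable space heater: 785.9 W × 15.6 h × 7 d = 85,820 Wh = 85.82 kWh
hair dryer: 1050 W × 13 h × 7 d = 95,550 Wh = 95.55 kWh
Total energy = 0.9835 + 17.96 + 47.34 + 2.456 + 85.82 + 95.55 = 250.1 kWh
Cost = 250.1 kWh × €0.106 = €26.51 ≈ €27

€27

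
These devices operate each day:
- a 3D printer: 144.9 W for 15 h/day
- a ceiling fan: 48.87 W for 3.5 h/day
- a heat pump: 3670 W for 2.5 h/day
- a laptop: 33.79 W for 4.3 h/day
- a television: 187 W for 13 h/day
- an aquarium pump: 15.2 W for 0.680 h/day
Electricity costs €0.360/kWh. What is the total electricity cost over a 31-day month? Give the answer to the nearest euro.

3D printer: 144.9 W × 15 h × 31 d = 67,378 Wh = 67.38 kWh
ceiling fan: 48.87 W × 3.5 h × 31 d = 5,302 Wh = 5.302 kWh
heat pump: 3670 W × 2.5 h × 31 d = 284,425 Wh = 284.4 kWh
laptop: 33.79 W × 4.3 h × 31 d = 4,504 Wh = 4.504 kWh
television: 187 W × 13 h × 31 d = 75,361 Wh = 75.36 kWh
aquarium pump: 15.2 W × 0.680 h × 31 d = 320 Wh = 0.3204 kWh
Total energy = 67.38 + 5.302 + 284.4 + 4.504 + 75.36 + 0.3204 = 437.3 kWh
Cost = 437.3 kWh × €0.360 = €157.42 ≈ €157

€157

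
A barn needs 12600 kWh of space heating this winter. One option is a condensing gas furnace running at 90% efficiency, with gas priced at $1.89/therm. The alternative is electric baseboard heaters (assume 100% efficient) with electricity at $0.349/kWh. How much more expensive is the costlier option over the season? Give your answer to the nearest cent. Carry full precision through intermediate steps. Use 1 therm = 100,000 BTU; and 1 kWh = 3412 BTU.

Heat load = 12600 kWh × 3412 = 42,991,200 BTU
Gas: input = 42,991,200 / 0.90 = 47,768,000 BTU = 477.7 therm → 477.7 × $1.89 = $902.82
Electric: 42,991,200 BTU / 3412 = 12,600 kWh → × $0.349 = $4,397.40
Difference = |$902.82 − $4,397.40| = $3,494.58

$3494.58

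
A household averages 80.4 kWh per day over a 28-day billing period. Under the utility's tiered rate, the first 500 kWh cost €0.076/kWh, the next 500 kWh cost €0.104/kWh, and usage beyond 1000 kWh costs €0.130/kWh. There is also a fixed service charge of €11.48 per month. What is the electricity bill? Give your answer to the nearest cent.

€264.14

Usage = 80.4 kWh/day × 28 days = 2251.2 kWh
First 500 kWh × €0.076 = €38.00
Next 500 kWh × €0.104 = €52.00
Remaining 1251.2 kWh × €0.130 = €162.66
Energy charge = €252.66; + service €11.48 = €264.14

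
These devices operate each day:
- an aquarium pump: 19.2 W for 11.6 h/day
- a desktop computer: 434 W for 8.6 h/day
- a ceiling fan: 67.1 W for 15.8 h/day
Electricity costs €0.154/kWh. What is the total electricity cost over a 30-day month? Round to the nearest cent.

aquarium pump: 19.2 W × 11.6 h × 30 d = 6,682 Wh = 6.682 kWh
desktop computer: 434 W × 8.6 h × 30 d = 111,972 Wh = 112 kWh
ceiling fan: 67.1 W × 15.8 h × 30 d = 31,805 Wh = 31.81 kWh
Total energy = 6.682 + 112 + 31.81 = 150.5 kWh
Cost = 150.5 kWh × €0.154 = €23.17

€23.17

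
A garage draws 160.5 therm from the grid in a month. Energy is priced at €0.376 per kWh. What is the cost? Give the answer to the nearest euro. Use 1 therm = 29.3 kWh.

160.5 therm × (29.3 kWh/therm) = 4,703 kWh
Cost = 4,703 kWh × €0.376/kWh = €1,768.20 ≈ €1768

€1768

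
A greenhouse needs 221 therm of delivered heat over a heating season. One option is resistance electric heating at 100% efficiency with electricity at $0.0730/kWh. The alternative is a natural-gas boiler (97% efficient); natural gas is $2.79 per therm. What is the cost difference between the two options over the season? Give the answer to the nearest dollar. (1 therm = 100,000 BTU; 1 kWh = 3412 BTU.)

$163

Heat load = 221 therm × 100,000 = 22,100,000 BTU
Gas: input = 22,100,000 / 0.97 = 22,783,505 BTU = 227.8 therm → 227.8 × $2.79 = $635.66
Electric: 22,100,000 BTU / 3412 = 6,477 kWh → × $0.0730 = $472.83
Difference = |$635.66 − $472.83| = $162.83 ≈ $163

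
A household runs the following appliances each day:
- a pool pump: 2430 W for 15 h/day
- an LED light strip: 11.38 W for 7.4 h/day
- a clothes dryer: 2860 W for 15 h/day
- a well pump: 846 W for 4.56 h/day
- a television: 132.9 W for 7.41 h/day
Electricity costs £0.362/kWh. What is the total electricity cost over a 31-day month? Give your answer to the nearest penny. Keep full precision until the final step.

pool pump: 2430 W × 15 h × 31 d = 1,129,950 Wh = 1,130 kWh
LED light strip: 11.38 W × 7.4 h × 31 d = 2,611 Wh = 2.611 kWh
clothes dryer: 2860 W × 15 h × 31 d = 1,329,900 Wh = 1,330 kWh
well pump: 846 W × 4.56 h × 31 d = 119,591 Wh = 119.6 kWh
television: 132.9 W × 7.41 h × 31 d = 30,528 Wh = 30.53 kWh
Total energy = 1,130 + 2.611 + 1,330 + 119.6 + 30.53 = 2,613 kWh
Cost = 2,613 kWh × £0.362 = £945.75

£945.75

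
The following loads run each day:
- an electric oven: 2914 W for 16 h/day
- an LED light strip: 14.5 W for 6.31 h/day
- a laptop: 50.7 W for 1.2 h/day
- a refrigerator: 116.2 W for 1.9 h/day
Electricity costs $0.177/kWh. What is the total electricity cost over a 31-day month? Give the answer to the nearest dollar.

$258

electric oven: 2914 W × 16 h × 31 d = 1,445,344 Wh = 1,445 kWh
LED light strip: 14.5 W × 6.31 h × 31 d = 2,836 Wh = 2.836 kWh
laptop: 50.7 W × 1.2 h × 31 d = 1,886 Wh = 1.886 kWh
refrigerator: 116.2 W × 1.9 h × 31 d = 6,844 Wh = 6.844 kWh
Total energy = 1,445 + 2.836 + 1.886 + 6.844 = 1,457 kWh
Cost = 1,457 kWh × $0.177 = $257.87 ≈ $258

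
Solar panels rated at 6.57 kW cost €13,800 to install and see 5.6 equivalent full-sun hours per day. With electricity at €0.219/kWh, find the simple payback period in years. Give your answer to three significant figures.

4.69 years

Daily generation = 6.57 kW × 5.6 h = 36.79 kWh
Annual generation = 36.79 × 365 = 13429 kWh
Annual savings = 13429 × €0.219 = €2,940.97
Payback = €13,800 / €2,940.97 = 4.69 years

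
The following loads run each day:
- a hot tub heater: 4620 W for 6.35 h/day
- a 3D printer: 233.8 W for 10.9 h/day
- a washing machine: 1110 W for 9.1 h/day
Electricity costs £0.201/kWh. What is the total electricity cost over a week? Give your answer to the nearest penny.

£59.07

hot tub heater: 4620 W × 6.35 h × 7 d = 205,359 Wh = 205.4 kWh
3D printer: 233.8 W × 10.9 h × 7 d = 17,839 Wh = 17.84 kWh
washing machine: 1110 W × 9.1 h × 7 d = 70,707 Wh = 70.71 kWh
Total energy = 205.4 + 17.84 + 70.71 = 293.9 kWh
Cost = 293.9 kWh × £0.201 = £59.07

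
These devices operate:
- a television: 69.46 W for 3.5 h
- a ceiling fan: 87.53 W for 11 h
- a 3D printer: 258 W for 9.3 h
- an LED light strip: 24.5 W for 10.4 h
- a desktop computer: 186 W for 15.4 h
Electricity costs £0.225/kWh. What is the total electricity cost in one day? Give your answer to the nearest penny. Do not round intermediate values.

television: 69.46 W × 3.5 h = 243 Wh = 0.2431 kWh
ceiling fan: 87.53 W × 11 h = 963 Wh = 0.9628 kWh
3D printer: 258 W × 9.3 h = 2,399 Wh = 2.399 kWh
LED light strip: 24.5 W × 10.4 h = 255 Wh = 0.2548 kWh
desktop computer: 186 W × 15.4 h = 2,864 Wh = 2.864 kWh
Total energy = 0.2431 + 0.9628 + 2.399 + 0.2548 + 2.864 = 6.725 kWh
Cost = 6.725 kWh × £0.225 = £1.51

£1.51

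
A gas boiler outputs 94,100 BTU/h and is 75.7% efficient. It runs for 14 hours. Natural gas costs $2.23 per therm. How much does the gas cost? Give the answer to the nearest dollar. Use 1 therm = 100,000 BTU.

$39

Heat delivered = 94,100 BTU/h × 14 h = 1,317,400 BTU
Gas input = 1,317,400 / 0.757 = 1,740,291 BTU
= 1,740,291 / 100,000 = 17.4 therm
Cost = 17.4 × $2.23/therm = $38.81 ≈ $39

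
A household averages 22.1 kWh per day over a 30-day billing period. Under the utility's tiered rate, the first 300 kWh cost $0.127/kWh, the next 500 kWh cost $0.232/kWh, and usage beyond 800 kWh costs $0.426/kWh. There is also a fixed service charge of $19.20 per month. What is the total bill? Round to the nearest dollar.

Usage = 22.1 kWh/day × 30 days = 663 kWh
First 300 kWh × $0.127 = $38.10
Next 363 kWh × $0.232 = $84.22
Remaining tier: 0 kWh (not reached)
Energy charge = $122.32; + service $19.20 = $141.52 ≈ $142

$142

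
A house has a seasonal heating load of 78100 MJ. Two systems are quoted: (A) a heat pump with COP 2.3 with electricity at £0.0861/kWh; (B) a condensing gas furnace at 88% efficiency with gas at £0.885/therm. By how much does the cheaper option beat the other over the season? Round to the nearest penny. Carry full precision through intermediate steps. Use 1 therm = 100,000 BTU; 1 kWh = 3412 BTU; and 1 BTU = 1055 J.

Heat load = 78100 MJ = 78,100,000,000 J / 1055 = 74,028,436 BTU
Gas: input = 74,028,436 / 0.88 = 84,123,223 BTU = 841.2 therm → 841.2 × £0.885 = £744.49
Heat pump: 74,028,436 BTU / 3412 = 21,700 kWh heat; / 2.3 = 9,433 kWh in → × £0.0861 = £812.20
Difference = |£744.49 − £812.20| = £67.71

£67.71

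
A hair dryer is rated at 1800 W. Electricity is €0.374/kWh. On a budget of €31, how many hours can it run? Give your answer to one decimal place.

Energy budget = €31 / €0.374 per kWh = 82.89 kWh = 82,888 Wh
Runtime = 82,888 Wh / 1800 W = 46.05 h

46.0 h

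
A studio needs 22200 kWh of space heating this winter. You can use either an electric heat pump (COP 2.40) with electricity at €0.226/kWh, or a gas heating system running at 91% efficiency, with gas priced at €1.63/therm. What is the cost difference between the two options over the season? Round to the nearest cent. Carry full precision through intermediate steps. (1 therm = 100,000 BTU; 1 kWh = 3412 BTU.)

€733.72

Heat load = 22200 kWh × 3412 = 75,746,400 BTU
Gas: input = 75,746,400 / 0.91 = 83,237,802 BTU = 832.4 therm → 832.4 × €1.63 = €1,356.78
Heat pump: 75,746,400 BTU / 3412 = 22,200 kWh heat; / 2.40 = 9,250 kWh in → × €0.226 = €2,090.50
Difference = |€1,356.78 − €2,090.50| = €733.72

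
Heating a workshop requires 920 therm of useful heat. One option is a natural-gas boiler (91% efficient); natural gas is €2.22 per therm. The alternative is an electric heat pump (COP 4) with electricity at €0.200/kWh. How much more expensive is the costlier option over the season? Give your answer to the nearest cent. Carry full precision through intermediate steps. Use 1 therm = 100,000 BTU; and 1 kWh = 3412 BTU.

Heat load = 920 therm × 100,000 = 92,000,000 BTU
Gas: input = 92,000,000 / 0.91 = 101,098,901 BTU = 1,011 therm → 1,011 × €2.22 = €2,244.40
Heat pump: 92,000,000 BTU / 3412 = 26,960 kWh heat; / 4 = 6,741 kWh in → × €0.200 = €1,348.18
Difference = |€2,244.40 − €1,348.18| = €896.21

€896.21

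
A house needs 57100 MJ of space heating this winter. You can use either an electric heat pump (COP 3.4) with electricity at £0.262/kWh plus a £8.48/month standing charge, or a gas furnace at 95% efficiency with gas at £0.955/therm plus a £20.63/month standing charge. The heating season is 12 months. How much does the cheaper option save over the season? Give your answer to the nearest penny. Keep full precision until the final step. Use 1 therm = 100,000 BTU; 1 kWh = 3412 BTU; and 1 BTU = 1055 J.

£532.47

Heat load = 57100 MJ = 57,100,000,000 J / 1055 = 54,123,223 BTU
Gas: input = 54,123,223 / 0.95 = 56,971,813 BTU = 569.7 therm → 569.7 × £0.955 = £544.08; + 12 × £20.63 standing = £791.64
Heat pump: 54,123,223 BTU / 3412 = 15,860 kWh heat; / 3.4 = 4,665 kWh in → × £0.262 = £1,222.35; + 12 × £8.48 standing = £1,324.11
Difference = |£791.64 − £1,324.11| = £532.47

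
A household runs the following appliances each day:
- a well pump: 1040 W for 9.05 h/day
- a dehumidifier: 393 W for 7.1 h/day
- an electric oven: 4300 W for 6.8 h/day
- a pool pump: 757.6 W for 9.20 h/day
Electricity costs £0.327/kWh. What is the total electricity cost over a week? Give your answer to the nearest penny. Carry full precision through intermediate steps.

£110.82

well pump: 1040 W × 9.05 h × 7 d = 65,884 Wh = 65.88 kWh
dehumidifier: 393 W × 7.1 h × 7 d = 19,532 Wh = 19.53 kWh
electric oven: 4300 W × 6.8 h × 7 d = 204,680 Wh = 204.7 kWh
pool pump: 757.6 W × 9.20 h × 7 d = 48,789 Wh = 48.79 kWh
Total energy = 65.88 + 19.53 + 204.7 + 48.79 = 338.9 kWh
Cost = 338.9 kWh × £0.327 = £110.82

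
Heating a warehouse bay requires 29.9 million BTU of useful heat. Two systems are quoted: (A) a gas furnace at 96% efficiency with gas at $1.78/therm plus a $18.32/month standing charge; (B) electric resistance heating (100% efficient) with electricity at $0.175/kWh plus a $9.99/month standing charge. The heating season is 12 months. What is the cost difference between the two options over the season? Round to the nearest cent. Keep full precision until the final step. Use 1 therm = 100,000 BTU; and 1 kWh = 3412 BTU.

Heat load = 29.9 × 10⁶ BTU = 29,900,000 BTU
Gas: input = 29,900,000 / 0.96 = 31,145,833 BTU = 311.5 therm → 311.5 × $1.78 = $554.40; + 12 × $18.32 standing = $774.24
Electric: 29,900,000 BTU / 3412 = 8,763 kWh → × $0.175 = $1,533.56; + 12 × $9.99 standing = $1,653.44
Difference = |$774.24 − $1,653.44| = $879.20

$879.20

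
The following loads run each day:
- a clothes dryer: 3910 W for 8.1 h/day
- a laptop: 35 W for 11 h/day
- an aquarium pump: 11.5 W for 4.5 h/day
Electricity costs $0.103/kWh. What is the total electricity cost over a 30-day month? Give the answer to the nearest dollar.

$99

clothes dryer: 3910 W × 8.1 h × 30 d = 950,130 Wh = 950.1 kWh
laptop: 35 W × 11 h × 30 d = 11,550 Wh = 11.55 kWh
aquarium pump: 11.5 W × 4.5 h × 30 d = 1,552 Wh = 1.552 kWh
Total energy = 950.1 + 11.55 + 1.552 = 963.2 kWh
Cost = 963.2 kWh × $0.103 = $99.21 ≈ $99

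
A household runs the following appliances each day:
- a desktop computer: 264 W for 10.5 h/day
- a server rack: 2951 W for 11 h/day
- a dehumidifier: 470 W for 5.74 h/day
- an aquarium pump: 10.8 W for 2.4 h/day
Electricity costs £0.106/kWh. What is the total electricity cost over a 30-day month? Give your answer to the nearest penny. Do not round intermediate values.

£120.70

desktop computer: 264 W × 10.5 h × 30 d = 83,160 Wh = 83.16 kWh
server rack: 2951 W × 11 h × 30 d = 973,830 Wh = 973.8 kWh
dehumidifier: 470 W × 5.74 h × 30 d = 80,934 Wh = 80.93 kWh
aquarium pump: 10.8 W × 2.4 h × 30 d = 778 Wh = 0.7776 kWh
Total energy = 83.16 + 973.8 + 80.93 + 0.7776 = 1,139 kWh
Cost = 1,139 kWh × £0.106 = £120.70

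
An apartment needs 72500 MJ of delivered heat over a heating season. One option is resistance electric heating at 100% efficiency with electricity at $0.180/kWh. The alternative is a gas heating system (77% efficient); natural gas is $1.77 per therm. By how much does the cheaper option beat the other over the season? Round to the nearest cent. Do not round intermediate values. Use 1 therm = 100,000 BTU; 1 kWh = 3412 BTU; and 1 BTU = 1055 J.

Heat load = 72500 MJ = 72,500,000,000 J / 1055 = 68,720,379 BTU
Gas: input = 68,720,379 / 0.77 = 89,247,246 BTU = 892.5 therm → 892.5 × $1.77 = $1,579.68
Electric: 68,720,379 BTU / 3412 = 20,140 kWh → × $0.180 = $3,625.34
Difference = |$1,579.68 − $3,625.34| = $2,045.67

$2045.67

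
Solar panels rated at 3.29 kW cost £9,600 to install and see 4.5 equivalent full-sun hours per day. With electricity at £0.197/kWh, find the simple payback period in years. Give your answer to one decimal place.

Daily generation = 3.29 kW × 4.5 h = 14.8 kWh
Annual generation = 14.8 × 365 = 5403.8 kWh
Annual savings = 5403.8 × £0.197 = £1,064.55
Payback = £9,600 / £1,064.55 = 9.02 years

9.0 years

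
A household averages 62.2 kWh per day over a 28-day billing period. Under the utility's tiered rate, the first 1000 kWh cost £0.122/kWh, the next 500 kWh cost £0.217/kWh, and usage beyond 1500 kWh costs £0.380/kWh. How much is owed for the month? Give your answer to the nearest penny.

Usage = 62.2 kWh/day × 28 days = 1741.6 kWh
First 1000 kWh × £0.122 = £122.00
Next 500 kWh × £0.217 = £108.50
Remaining 241.6 kWh × £0.380 = £91.81
Total = £322.31

£322.31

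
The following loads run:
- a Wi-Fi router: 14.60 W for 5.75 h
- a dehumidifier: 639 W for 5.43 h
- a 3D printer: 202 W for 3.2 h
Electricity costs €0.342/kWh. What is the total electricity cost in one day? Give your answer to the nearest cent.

Wi-Fi router: 14.60 W × 5.75 h = 84 Wh = 0.08395 kWh
dehumidifier: 639 W × 5.43 h = 3,470 Wh = 3.47 kWh
3D printer: 202 W × 3.2 h = 646 Wh = 0.6464 kWh
Total energy = 0.08395 + 3.47 + 0.6464 = 4.2 kWh
Cost = 4.2 kWh × €0.342 = €1.44

€1.44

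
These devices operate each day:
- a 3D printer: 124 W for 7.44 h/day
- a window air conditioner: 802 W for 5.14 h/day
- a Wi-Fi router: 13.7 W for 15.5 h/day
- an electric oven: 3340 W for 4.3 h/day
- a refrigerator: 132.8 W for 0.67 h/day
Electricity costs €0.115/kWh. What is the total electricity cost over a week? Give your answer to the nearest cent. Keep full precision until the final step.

€15.87

3D printer: 124 W × 7.44 h × 7 d = 6,458 Wh = 6.458 kWh
window air conditioner: 802 W × 5.14 h × 7 d = 28,856 Wh = 28.86 kWh
Wi-Fi router: 13.7 W × 15.5 h × 7 d = 1,486 Wh = 1.486 kWh
electric oven: 3340 W × 4.3 h × 7 d = 100,534 Wh = 100.5 kWh
refrigerator: 132.8 W × 0.67 h × 7 d = 623 Wh = 0.6228 kWh
Total energy = 6.458 + 28.86 + 1.486 + 100.5 + 0.6228 = 138 kWh
Cost = 138 kWh × €0.115 = €15.87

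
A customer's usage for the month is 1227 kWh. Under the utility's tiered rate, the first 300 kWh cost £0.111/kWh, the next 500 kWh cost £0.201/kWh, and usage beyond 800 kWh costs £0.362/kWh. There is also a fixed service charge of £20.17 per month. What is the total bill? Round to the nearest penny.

£308.54

First 300 kWh × £0.111 = £33.30
Next 500 kWh × £0.201 = £100.50
Remaining 427 kWh × £0.362 = £154.57
Energy charge = £288.37; + service £20.17 = £308.54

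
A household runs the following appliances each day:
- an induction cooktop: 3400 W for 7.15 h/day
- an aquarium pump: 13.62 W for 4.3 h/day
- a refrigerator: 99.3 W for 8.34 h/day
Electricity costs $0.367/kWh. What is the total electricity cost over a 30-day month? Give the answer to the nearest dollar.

$277

induction cooktop: 3400 W × 7.15 h × 30 d = 729,300 Wh = 729.3 kWh
aquarium pump: 13.62 W × 4.3 h × 30 d = 1,757 Wh = 1.757 kWh
refrigerator: 99.3 W × 8.34 h × 30 d = 24,845 Wh = 24.84 kWh
Total energy = 729.3 + 1.757 + 24.84 = 755.9 kWh
Cost = 755.9 kWh × $0.367 = $277.42 ≈ $277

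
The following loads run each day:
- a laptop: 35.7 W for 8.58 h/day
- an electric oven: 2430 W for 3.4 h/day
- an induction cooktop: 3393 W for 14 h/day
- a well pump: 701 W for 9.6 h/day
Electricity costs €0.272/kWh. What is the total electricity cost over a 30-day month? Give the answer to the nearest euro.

laptop: 35.7 W × 8.58 h × 30 d = 9,189 Wh = 9.189 kWh
electric oven: 2430 W × 3.4 h × 30 d = 247,860 Wh = 247.9 kWh
induction cooktop: 3393 W × 14 h × 30 d = 1,425,060 Wh = 1,425 kWh
well pump: 701 W × 9.6 h × 30 d = 201,888 Wh = 201.9 kWh
Total energy = 9.189 + 247.9 + 1,425 + 201.9 = 1,884 kWh
Cost = 1,884 kWh × €0.272 = €512.45 ≈ €512

€512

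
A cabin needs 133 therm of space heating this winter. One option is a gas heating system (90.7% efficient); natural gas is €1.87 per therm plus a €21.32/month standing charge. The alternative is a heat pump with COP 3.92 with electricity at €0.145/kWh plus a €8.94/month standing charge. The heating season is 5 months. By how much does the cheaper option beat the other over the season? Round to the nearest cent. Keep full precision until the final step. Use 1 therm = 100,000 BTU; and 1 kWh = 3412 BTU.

€191.93

Heat load = 133 therm × 100,000 = 13,300,000 BTU
Gas: input = 13,300,000 / 0.907 = 14,663,727 BTU = 146.6 therm → 146.6 × €1.87 = €274.21; + 5 × €21.32 standing = €380.81
Heat pump: 13,300,000 BTU / 3412 = 3,898 kWh heat; / 3.92 = 994.4 kWh in → × €0.145 = €144.19; + 5 × €8.94 standing = €188.89
Difference = |€380.81 − €188.89| = €191.93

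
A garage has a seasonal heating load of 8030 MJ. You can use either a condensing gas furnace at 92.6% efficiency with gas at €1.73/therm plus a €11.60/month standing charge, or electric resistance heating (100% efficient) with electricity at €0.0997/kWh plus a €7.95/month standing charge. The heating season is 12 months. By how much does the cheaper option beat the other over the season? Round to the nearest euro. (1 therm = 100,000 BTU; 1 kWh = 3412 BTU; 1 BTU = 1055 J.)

Heat load = 8030 MJ = 8,030,000,000 J / 1055 = 7,611,374 BTU
Gas: input = 7,611,374 / 0.926 = 8,219,627 BTU = 82.2 therm → 82.2 × €1.73 = €142.20; + 12 × €11.60 standing = €281.40
Electric: 7,611,374 BTU / 3412 = 2,231 kWh → × €0.0997 = €222.41; + 12 × €7.95 standing = €317.81
Difference = |€281.40 − €317.81| = €36.41 ≈ €36

€36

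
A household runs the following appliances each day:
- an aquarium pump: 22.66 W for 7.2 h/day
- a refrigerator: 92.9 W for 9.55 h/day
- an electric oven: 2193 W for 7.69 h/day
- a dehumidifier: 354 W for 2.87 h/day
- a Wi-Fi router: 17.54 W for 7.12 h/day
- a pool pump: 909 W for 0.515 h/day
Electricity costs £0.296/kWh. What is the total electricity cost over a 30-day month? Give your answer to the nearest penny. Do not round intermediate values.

aquarium pump: 22.66 W × 7.2 h × 30 d = 4,895 Wh = 4.895 kWh
refrigerator: 92.9 W × 9.55 h × 30 d = 26,616 Wh = 26.62 kWh
electric oven: 2193 W × 7.69 h × 30 d = 505,925 Wh = 505.9 kWh
dehumidifier: 354 W × 2.87 h × 30 d = 30,479 Wh = 30.48 kWh
Wi-Fi router: 17.54 W × 7.12 h × 30 d = 3,747 Wh = 3.747 kWh
pool pump: 909 W × 0.515 h × 30 d = 14,044 Wh = 14.04 kWh
Total energy = 4.895 + 26.62 + 505.9 + 30.48 + 3.747 + 14.04 = 585.7 kWh
Cost = 585.7 kWh × £0.296 = £173.37

£173.37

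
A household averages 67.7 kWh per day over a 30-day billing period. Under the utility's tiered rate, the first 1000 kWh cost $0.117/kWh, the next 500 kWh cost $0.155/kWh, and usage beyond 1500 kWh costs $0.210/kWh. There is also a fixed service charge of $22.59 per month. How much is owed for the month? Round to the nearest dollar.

Usage = 67.7 kWh/day × 30 days = 2031 kWh
First 1000 kWh × $0.117 = $117.00
Next 500 kWh × $0.155 = $77.50
Remaining 531 kWh × $0.210 = $111.51
Energy charge = $306.01; + service $22.59 = $328.60 ≈ $329

$329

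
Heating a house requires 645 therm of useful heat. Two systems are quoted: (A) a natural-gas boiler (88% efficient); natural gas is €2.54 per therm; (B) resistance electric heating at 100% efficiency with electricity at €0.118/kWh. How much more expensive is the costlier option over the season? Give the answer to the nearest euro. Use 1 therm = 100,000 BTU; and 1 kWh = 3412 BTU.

€369

Heat load = 645 therm × 100,000 = 64,500,000 BTU
Gas: input = 64,500,000 / 0.88 = 73,295,455 BTU = 733 therm → 733 × €2.54 = €1,861.70
Electric: 64,500,000 BTU / 3412 = 18,900 kWh → × €0.118 = €2,230.66
Difference = |€1,861.70 − €2,230.66| = €368.95 ≈ €369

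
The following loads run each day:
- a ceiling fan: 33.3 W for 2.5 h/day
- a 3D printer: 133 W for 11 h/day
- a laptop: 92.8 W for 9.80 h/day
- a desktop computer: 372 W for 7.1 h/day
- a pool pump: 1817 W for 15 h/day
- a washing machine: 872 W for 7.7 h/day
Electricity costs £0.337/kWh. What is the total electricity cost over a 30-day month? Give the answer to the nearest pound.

ceiling fan: 33.3 W × 2.5 h × 30 d = 2,498 Wh = 2.498 kWh
3D printer: 133 W × 11 h × 30 d = 43,890 Wh = 43.89 kWh
laptop: 92.8 W × 9.80 h × 30 d = 27,283 Wh = 27.28 kWh
desktop computer: 372 W × 7.1 h × 30 d = 79,236 Wh = 79.24 kWh
pool pump: 1817 W × 15 h × 30 d = 817,650 Wh = 817.6 kWh
washing machine: 872 W × 7.7 h × 30 d = 201,432 Wh = 201.4 kWh
Total energy = 2.498 + 43.89 + 27.28 + 79.24 + 817.6 + 201.4 = 1,172 kWh
Cost = 1,172 kWh × £0.337 = £394.96 ≈ £395

£395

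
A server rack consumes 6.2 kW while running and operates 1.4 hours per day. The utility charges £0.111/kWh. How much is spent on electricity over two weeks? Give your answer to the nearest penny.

Energy = 6200 W × 1.4 h/day × 14 days = 121,520 Wh = 121.5 kWh
Cost = 121.5 kWh × £0.111/kWh = £13.49

£13.49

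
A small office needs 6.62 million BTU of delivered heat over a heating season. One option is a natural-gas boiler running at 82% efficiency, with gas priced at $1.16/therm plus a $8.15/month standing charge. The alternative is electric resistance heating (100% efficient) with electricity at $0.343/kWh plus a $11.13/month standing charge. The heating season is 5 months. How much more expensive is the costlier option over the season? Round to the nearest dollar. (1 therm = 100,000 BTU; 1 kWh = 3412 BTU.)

Heat load = 6.62 × 10⁶ BTU = 6,620,000 BTU
Gas: input = 6,620,000 / 0.82 = 8,073,171 BTU = 80.73 therm → 80.73 × $1.16 = $93.65; + 5 × $8.15 standing = $134.40
Electric: 6,620,000 BTU / 3412 = 1,940 kWh → × $0.343 = $665.49; + 5 × $11.13 standing = $721.14
Difference = |$134.40 − $721.14| = $586.74 ≈ $587

$587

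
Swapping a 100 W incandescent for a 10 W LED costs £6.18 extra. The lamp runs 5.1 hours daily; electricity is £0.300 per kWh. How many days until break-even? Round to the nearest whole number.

Power saved = 100 − 10 = 90 W
Daily energy saved = 90 W × 5.1 h = 459 Wh = 0.459 kWh
Daily savings = 0.459 × £0.300 = £0.1377
Payback = £6.18 / £0.1377 per day = 44.88 days

45 days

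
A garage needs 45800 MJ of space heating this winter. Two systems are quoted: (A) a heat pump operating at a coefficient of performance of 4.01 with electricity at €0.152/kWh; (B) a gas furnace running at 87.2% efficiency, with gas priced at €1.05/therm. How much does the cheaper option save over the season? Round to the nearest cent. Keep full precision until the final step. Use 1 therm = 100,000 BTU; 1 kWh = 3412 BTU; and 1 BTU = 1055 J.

€40.46

Heat load = 45800 MJ = 45,800,000,000 J / 1055 = 43,412,322 BTU
Gas: input = 43,412,322 / 0.872 = 49,784,773 BTU = 497.8 therm → 497.8 × €1.05 = €522.74
Heat pump: 43,412,322 BTU / 3412 = 12,720 kWh heat; / 4.01 = 3,173 kWh in → × €0.152 = €482.28
Difference = |€522.74 − €482.28| = €40.46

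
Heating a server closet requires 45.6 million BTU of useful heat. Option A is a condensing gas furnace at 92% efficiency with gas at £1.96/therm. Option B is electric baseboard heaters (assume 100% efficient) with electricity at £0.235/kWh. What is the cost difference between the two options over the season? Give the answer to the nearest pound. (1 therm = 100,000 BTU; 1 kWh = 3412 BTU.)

Heat load = 45.6 × 10⁶ BTU = 45,600,000 BTU
Gas: input = 45,600,000 / 0.92 = 49,565,217 BTU = 495.7 therm → 495.7 × £1.96 = £971.48
Electric: 45,600,000 BTU / 3412 = 13,360 kWh → × £0.235 = £3,140.68
Difference = |£971.48 − £3,140.68| = £2,169.20 ≈ £2169

£2169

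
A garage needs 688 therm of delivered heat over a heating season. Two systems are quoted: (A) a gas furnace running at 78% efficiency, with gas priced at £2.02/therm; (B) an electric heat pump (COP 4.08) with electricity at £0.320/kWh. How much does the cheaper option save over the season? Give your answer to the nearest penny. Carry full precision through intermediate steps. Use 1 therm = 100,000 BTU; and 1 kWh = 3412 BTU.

£200.24

Heat load = 688 therm × 100,000 = 68,800,000 BTU
Gas: input = 68,800,000 / 0.78 = 88,205,128 BTU = 882.1 therm → 882.1 × £2.02 = £1,781.74
Heat pump: 68,800,000 BTU / 3412 = 20,160 kWh heat; / 4.08 = 4,942 kWh in → × £0.320 = £1,581.50
Difference = |£1,781.74 − £1,581.50| = £200.24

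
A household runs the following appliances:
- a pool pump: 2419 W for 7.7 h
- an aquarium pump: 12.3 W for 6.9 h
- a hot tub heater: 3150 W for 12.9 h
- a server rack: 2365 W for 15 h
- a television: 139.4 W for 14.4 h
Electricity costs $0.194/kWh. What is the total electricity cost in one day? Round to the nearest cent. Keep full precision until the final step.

$18.78

pool pump: 2419 W × 7.7 h = 18,626 Wh = 18.63 kWh
aquarium pump: 12.3 W × 6.9 h = 85 Wh = 0.08487 kWh
hot tub heater: 3150 W × 12.9 h = 40,635 Wh = 40.63 kWh
server rack: 2365 W × 15 h = 35,475 Wh = 35.48 kWh
television: 139.4 W × 14.4 h = 2,007 Wh = 2.007 kWh
Total energy = 18.63 + 0.08487 + 40.63 + 35.48 + 2.007 = 96.83 kWh
Cost = 96.83 kWh × $0.194 = $18.78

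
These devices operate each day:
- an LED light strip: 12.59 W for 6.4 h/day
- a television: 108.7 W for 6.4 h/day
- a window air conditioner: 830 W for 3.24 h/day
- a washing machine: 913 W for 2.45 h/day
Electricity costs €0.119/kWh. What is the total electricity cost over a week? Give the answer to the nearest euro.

€5

LED light strip: 12.59 W × 6.4 h × 7 d = 564 Wh = 0.564 kWh
television: 108.7 W × 6.4 h × 7 d = 4,870 Wh = 4.87 kWh
window air conditioner: 830 W × 3.24 h × 7 d = 18,824 Wh = 18.82 kWh
washing machine: 913 W × 2.45 h × 7 d = 15,658 Wh = 15.66 kWh
Total energy = 0.564 + 4.87 + 18.82 + 15.66 = 39.92 kWh
Cost = 39.92 kWh × €0.119 = €4.75 ≈ €5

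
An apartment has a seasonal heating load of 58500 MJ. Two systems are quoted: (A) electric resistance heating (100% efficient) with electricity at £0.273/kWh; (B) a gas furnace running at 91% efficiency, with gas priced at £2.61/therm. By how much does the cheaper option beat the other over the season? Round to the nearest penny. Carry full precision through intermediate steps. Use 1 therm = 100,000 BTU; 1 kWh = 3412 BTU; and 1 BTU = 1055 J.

Heat load = 58500 MJ = 58,500,000,000 J / 1055 = 55,450,237 BTU
Gas: input = 55,450,237 / 0.91 = 60,934,326 BTU = 609.3 therm → 609.3 × £2.61 = £1,590.39
Electric: 55,450,237 BTU / 3412 = 16,250 kWh → × £0.273 = £4,436.67
Difference = |£1,590.39 − £4,436.67| = £2,846.28

£2846.28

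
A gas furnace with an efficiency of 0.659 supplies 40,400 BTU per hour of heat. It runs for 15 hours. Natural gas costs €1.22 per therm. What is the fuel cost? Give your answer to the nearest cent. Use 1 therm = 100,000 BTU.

Heat delivered = 40,400 BTU/h × 15 h = 606,000 BTU
Gas input = 606,000 / 0.659 = 919,575 BTU
= 919,575 / 100,000 = 9.196 therm
Cost = 9.196 × €1.22/therm = €11.22

€11.22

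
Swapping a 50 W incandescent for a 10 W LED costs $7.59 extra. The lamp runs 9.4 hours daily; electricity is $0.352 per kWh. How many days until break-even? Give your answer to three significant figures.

Power saved = 50 − 10 = 40 W
Daily energy saved = 40 W × 9.4 h = 376 Wh = 0.376 kWh
Daily savings = 0.376 × $0.352 = $0.1324
Payback = $7.59 / $0.1324 per day = 57.35 days

57.3 days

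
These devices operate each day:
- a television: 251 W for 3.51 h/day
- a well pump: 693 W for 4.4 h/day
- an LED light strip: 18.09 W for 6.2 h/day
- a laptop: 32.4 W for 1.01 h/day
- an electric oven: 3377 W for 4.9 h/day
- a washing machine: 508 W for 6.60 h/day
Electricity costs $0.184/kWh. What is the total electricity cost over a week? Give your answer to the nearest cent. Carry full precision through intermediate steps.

$30.88

television: 251 W × 3.51 h × 7 d = 6,167 Wh = 6.167 kWh
well pump: 693 W × 4.4 h × 7 d = 21,344 Wh = 21.34 kWh
LED light strip: 18.09 W × 6.2 h × 7 d = 785 Wh = 0.7851 kWh
laptop: 32.4 W × 1.01 h × 7 d = 229 Wh = 0.2291 kWh
electric oven: 3377 W × 4.9 h × 7 d = 115,831 Wh = 115.8 kWh
washing machine: 508 W × 6.60 h × 7 d = 23,470 Wh = 23.47 kWh
Total energy = 6.167 + 21.34 + 0.7851 + 0.2291 + 115.8 + 23.47 = 167.8 kWh
Cost = 167.8 kWh × $0.184 = $30.88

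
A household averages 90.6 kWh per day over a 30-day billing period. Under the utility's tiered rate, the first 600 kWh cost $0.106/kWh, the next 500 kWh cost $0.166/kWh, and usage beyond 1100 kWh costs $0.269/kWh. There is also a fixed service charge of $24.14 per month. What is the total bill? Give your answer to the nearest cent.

$605.98

Usage = 90.6 kWh/day × 30 days = 2718 kWh
First 600 kWh × $0.106 = $63.60
Next 500 kWh × $0.166 = $83.00
Remaining 1618 kWh × $0.269 = $435.24
Energy charge = $581.84; + service $24.14 = $605.98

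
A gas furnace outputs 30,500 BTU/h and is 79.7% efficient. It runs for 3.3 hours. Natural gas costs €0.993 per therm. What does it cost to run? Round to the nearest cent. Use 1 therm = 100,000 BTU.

€1.25

Heat delivered = 30,500 BTU/h × 3.3 h = 100,650 BTU
Gas input = 100,650 / 0.797 = 126,286 BTU
= 126,286 / 100,000 = 1.263 therm
Cost = 1.263 × €0.993/therm = €1.25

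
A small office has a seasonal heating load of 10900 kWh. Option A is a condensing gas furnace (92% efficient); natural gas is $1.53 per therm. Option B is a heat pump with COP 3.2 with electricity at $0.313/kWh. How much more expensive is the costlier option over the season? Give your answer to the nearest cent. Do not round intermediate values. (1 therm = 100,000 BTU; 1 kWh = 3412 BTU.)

$447.66

Heat load = 10900 kWh × 3412 = 37,190,800 BTU
Gas: input = 37,190,800 / 0.92 = 40,424,783 BTU = 404.2 therm → 404.2 × $1.53 = $618.50
Heat pump: 37,190,800 BTU / 3412 = 10,900 kWh heat; / 3.2 = 3,406 kWh in → × $0.313 = $1,066.16
Difference = |$618.50 − $1,066.16| = $447.66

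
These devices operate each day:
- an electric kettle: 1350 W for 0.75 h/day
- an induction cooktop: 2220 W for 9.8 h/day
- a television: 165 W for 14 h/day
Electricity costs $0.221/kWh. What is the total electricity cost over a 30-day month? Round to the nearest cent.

electric kettle: 1350 W × 0.75 h × 30 d = 30,375 Wh = 30.38 kWh
induction cooktop: 2220 W × 9.8 h × 30 d = 652,680 Wh = 652.7 kWh
television: 165 W × 14 h × 30 d = 69,300 Wh = 69.3 kWh
Total energy = 30.38 + 652.7 + 69.3 = 752.4 kWh
Cost = 752.4 kWh × $0.221 = $166.27

$166.27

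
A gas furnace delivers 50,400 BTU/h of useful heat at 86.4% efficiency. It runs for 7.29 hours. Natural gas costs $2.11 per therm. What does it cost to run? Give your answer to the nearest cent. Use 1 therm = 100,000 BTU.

Heat delivered = 50,400 BTU/h × 7.29 h = 367,416 BTU
Gas input = 367,416 / 0.864 = 425,250 BTU
= 425,250 / 100,000 = 4.253 therm
Cost = 4.253 × $2.11/therm = $8.97

$8.97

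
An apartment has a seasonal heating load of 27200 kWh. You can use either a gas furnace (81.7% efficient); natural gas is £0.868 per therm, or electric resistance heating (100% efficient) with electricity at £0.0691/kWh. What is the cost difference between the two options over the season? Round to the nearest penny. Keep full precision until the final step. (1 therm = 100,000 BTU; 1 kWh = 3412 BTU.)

Heat load = 27200 kWh × 3412 = 92,806,400 BTU
Gas: input = 92,806,400 / 0.817 = 113,594,125 BTU = 1,136 therm → 1,136 × £0.868 = £986.00
Electric: 92,806,400 BTU / 3412 = 27,200 kWh → × £0.0691 = £1,879.52
Difference = |£986.00 − £1,879.52| = £893.52

£893.52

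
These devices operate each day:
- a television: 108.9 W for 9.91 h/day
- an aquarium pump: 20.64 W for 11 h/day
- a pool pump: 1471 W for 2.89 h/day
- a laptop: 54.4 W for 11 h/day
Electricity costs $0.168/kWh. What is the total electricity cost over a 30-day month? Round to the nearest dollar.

$31

television: 108.9 W × 9.91 h × 30 d = 32,376 Wh = 32.38 kWh
aquarium pump: 20.64 W × 11 h × 30 d = 6,811 Wh = 6.811 kWh
pool pump: 1471 W × 2.89 h × 30 d = 127,536 Wh = 127.5 kWh
laptop: 54.4 W × 11 h × 30 d = 17,952 Wh = 17.95 kWh
Total energy = 32.38 + 6.811 + 127.5 + 17.95 = 184.7 kWh
Cost = 184.7 kWh × $0.168 = $31.03 ≈ $31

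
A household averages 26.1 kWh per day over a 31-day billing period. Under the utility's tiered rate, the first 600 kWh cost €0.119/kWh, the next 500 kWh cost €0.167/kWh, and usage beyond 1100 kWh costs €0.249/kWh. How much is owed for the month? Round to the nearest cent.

€106.32

Usage = 26.1 kWh/day × 31 days = 809.1 kWh
First 600 kWh × €0.119 = €71.40
Next 209.1 kWh × €0.167 = €34.92
Remaining tier: 0 kWh (not reached)
Total = €106.32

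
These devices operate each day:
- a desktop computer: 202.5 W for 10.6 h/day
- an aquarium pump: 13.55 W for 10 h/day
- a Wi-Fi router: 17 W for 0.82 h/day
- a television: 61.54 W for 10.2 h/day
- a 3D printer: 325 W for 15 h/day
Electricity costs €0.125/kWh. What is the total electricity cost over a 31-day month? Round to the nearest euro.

€30

desktop computer: 202.5 W × 10.6 h × 31 d = 66,542 Wh = 66.54 kWh
aquarium pump: 13.55 W × 10 h × 31 d = 4,200 Wh = 4.2 kWh
Wi-Fi router: 17 W × 0.82 h × 31 d = 432 Wh = 0.4321 kWh
television: 61.54 W × 10.2 h × 31 d = 19,459 Wh = 19.46 kWh
3D printer: 325 W × 15 h × 31 d = 151,125 Wh = 151.1 kWh
Total energy = 66.54 + 4.2 + 0.4321 + 19.46 + 151.1 = 241.8 kWh
Cost = 241.8 kWh × €0.125 = €30.22 ≈ €30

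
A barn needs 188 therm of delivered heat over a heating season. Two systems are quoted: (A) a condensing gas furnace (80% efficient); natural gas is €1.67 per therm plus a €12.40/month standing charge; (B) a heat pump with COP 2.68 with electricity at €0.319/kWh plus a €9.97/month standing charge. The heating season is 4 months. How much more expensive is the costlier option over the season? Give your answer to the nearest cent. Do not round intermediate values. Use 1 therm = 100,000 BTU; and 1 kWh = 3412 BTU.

Heat load = 188 therm × 100,000 = 18,800,000 BTU
Gas: input = 18,800,000 / 0.80 = 23,500,000 BTU = 235 therm → 235 × €1.67 = €392.45; + 4 × €12.40 standing = €442.05
Heat pump: 18,800,000 BTU / 3412 = 5,510 kWh heat; / 2.68 = 2,056 kWh in → × €0.319 = €655.85; + 4 × €9.97 standing = €695.73
Difference = |€442.05 − €695.73| = €253.68

€253.68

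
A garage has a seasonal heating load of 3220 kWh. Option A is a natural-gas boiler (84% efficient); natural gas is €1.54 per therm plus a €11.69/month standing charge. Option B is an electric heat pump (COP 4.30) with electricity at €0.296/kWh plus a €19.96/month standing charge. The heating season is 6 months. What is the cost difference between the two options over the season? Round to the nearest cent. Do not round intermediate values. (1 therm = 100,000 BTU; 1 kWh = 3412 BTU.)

Heat load = 3220 kWh × 3412 = 10,986,640 BTU
Gas: input = 10,986,640 / 0.84 = 13,079,333 BTU = 130.8 therm → 130.8 × €1.54 = €201.42; + 6 × €11.69 standing = €271.56
Heat pump: 10,986,640 BTU / 3412 = 3,220 kWh heat; / 4.30 = 748.8 kWh in → × €0.296 = €221.66; + 6 × €19.96 standing = €341.42
Difference = |€271.56 − €341.42| = €69.85

€69.85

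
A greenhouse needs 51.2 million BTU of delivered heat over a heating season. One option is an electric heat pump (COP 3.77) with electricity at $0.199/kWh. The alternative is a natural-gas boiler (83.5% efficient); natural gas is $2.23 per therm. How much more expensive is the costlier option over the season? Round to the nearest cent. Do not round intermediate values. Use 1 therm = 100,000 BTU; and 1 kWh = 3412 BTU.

Heat load = 51.2 × 10⁶ BTU = 51,200,000 BTU
Gas: input = 51,200,000 / 0.835 = 61,317,365 BTU = 613.2 therm → 613.2 × $2.23 = $1,367.38
Heat pump: 51,200,000 BTU / 3412 = 15,010 kWh heat; / 3.77 = 3,980 kWh in → × $0.199 = $792.09
Difference = |$1,367.38 − $792.09| = $575.29

$575.29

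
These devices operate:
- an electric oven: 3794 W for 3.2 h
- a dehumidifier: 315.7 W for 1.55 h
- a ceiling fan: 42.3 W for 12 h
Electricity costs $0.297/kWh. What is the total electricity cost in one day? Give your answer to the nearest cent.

$3.90

electric oven: 3794 W × 3.2 h = 12,141 Wh = 12.14 kWh
dehumidifier: 315.7 W × 1.55 h = 489 Wh = 0.4893 kWh
ceiling fan: 42.3 W × 12 h = 508 Wh = 0.5076 kWh
Total energy = 12.14 + 0.4893 + 0.5076 = 13.14 kWh
Cost = 13.14 kWh × $0.297 = $3.90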